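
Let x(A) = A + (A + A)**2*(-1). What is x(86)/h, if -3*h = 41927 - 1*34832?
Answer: 686/55 ≈ 12.473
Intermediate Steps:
h = -2365 (h = -(41927 - 1*34832)/3 = -(41927 - 34832)/3 = -1/3*7095 = -2365)
x(A) = A - 4*A**2 (x(A) = A + (2*A)**2*(-1) = A + (4*A**2)*(-1) = A - 4*A**2)
x(86)/h = (86*(1 - 4*86))/(-2365) = (86*(1 - 344))*(-1/2365) = (86*(-343))*(-1/2365) = -29498*(-1/2365) = 686/55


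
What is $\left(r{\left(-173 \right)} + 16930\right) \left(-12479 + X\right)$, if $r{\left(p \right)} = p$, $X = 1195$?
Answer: $-189085988$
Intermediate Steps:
$\left(r{\left(-173 \right)} + 16930\right) \left(-12479 + X\right) = \left(-173 + 16930\right) \left(-12479 + 1195\right) = 16757 \left(-11284\right) = -189085988$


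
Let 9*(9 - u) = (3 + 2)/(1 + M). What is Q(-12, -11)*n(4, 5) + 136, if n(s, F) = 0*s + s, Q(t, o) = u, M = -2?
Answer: 1568/9 ≈ 174.22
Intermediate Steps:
u = 86/9 (u = 9 - (3 + 2)/(9*(1 - 2)) = 9 - 5/(9*(-1)) = 9 - 5*(-1)/9 = 9 - 1/9*(-5) = 9 + 5/9 = 86/9 ≈ 9.5556)
Q(t, o) = 86/9
n(s, F) = s (n(s, F) = 0 + s = s)
Q(-12, -11)*n(4, 5) + 136 = (86/9)*4 + 136 = 344/9 + 136 = 1568/9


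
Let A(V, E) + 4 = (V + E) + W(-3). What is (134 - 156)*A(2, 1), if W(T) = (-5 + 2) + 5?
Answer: -22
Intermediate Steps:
W(T) = 2 (W(T) = -3 + 5 = 2)
A(V, E) = -2 + E + V (A(V, E) = -4 + ((V + E) + 2) = -4 + ((E + V) + 2) = -4 + (2 + E + V) = -2 + E + V)
(134 - 156)*A(2, 1) = (134 - 156)*(-2 + 1 + 2) = -22*1 = -22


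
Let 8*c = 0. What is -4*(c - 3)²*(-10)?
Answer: 360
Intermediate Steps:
c = 0 (c = (⅛)*0 = 0)
-4*(c - 3)²*(-10) = -4*(0 - 3)²*(-10) = -4*(-3)²*(-10) = -4*9*(-10) = -36*(-10) = 360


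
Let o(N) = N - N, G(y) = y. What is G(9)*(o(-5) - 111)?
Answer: -999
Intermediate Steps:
o(N) = 0
G(9)*(o(-5) - 111) = 9*(0 - 111) = 9*(-111) = -999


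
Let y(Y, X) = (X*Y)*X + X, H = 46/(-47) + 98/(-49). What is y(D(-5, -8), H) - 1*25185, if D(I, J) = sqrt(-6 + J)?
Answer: -1183835/47 + 19600*I*sqrt(14)/2209 ≈ -25188.0 + 33.199*I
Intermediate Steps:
H = -140/47 (H = 46*(-1/47) + 98*(-1/49) = -46/47 - 2 = -140/47 ≈ -2.9787)
y(Y, X) = X + Y*X**2 (y(Y, X) = Y*X**2 + X = X + Y*X**2)
y(D(-5, -8), H) - 1*25185 = -140*(1 - 140*sqrt(-6 - 8)/47)/47 - 1*25185 = -140*(1 - 140*I*sqrt(14)/47)/47 - 25185 = (-140/47 + 19600*I*sqrt(14)/2209) - 25185 = -1183835/47 + 19600*I*sqrt(14)/2209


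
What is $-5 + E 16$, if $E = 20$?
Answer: $315$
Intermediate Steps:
$-5 + E 16 = -5 + 20 \cdot 16 = -5 + 320 = 315$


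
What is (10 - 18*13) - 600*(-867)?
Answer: 519976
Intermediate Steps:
(10 - 18*13) - 600*(-867) = (10 - 234) + 520200 = -224 + 520200 = 519976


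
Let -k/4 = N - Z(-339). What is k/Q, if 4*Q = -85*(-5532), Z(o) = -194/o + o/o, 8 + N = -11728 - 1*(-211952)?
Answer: -271490764/39851145 ≈ -6.8126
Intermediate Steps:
N = 200216 (N = -8 + (-11728 - 1*(-211952)) = -8 + (-11728 + 211952) = -8 + 200224 = 200216)
Z(o) = 1 - 194/o (Z(o) = -194/o + 1 = 1 - 194/o)
Q = 117555 (Q = (-85*(-5532))/4 = (¼)*470220 = 117555)
k = -271490764/339 (k = -4*(200216 - (-194 - 339)/(-339)) = -4*(200216 - (-1)*(-533)/339) = -4*(200216 - 1*533/339) = -4*(200216 - 533/339) = -4*67872691/339 = -271490764/339 ≈ -8.0086e+5)
k/Q = -271490764/339/117555 = -271490764/339*1/117555 = -271490764/39851145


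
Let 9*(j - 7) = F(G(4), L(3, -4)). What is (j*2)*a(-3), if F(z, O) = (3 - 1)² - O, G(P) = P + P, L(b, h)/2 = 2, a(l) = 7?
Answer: 98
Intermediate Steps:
L(b, h) = 4 (L(b, h) = 2*2 = 4)
G(P) = 2*P
F(z, O) = 4 - O (F(z, O) = 2² - O = 4 - O)
j = 7 (j = 7 + (4 - 1*4)/9 = 7 + (4 - 4)/9 = 7 + (⅑)*0 = 7 + 0 = 7)
(j*2)*a(-3) = (7*2)*7 = 14*7 = 98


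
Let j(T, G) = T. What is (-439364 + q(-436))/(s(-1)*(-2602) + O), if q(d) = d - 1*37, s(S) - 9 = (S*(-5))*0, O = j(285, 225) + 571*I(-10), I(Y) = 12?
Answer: 439837/16281 ≈ 27.015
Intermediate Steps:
O = 7137 (O = 285 + 571*12 = 285 + 6852 = 7137)
s(S) = 9 (s(S) = 9 + (S*(-5))*0 = 9 - 5*S*0 = 9 + 0 = 9)
q(d) = -37 + d (q(d) = d - 37 = -37 + d)
(-439364 + q(-436))/(s(-1)*(-2602) + O) = (-439364 + (-37 - 436))/(9*(-2602) + 7137) = (-439364 - 473)/(-23418 + 7137) = -439837/(-16281) = -439837*(-1/16281) = 439837/16281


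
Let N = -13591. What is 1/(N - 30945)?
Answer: -1/44536 ≈ -2.2454e-5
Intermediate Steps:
1/(N - 30945) = 1/(-13591 - 30945) = 1/(-44536) = -1/44536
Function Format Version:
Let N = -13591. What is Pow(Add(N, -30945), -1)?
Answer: Rational(-1, 44536) ≈ -2.2454e-5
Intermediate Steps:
Pow(Add(N, -30945), -1) = Pow(Add(-13591, -30945), -1) = Pow(-44536, -1) = Rational(-1, 44536)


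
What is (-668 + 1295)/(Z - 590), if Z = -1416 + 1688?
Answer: -209/106 ≈ -1.9717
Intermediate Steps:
Z = 272
(-668 + 1295)/(Z - 590) = (-668 + 1295)/(272 - 590) = 627/(-318) = 627*(-1/318) = -209/106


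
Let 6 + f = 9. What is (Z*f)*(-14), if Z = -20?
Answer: 840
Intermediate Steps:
f = 3 (f = -6 + 9 = 3)
(Z*f)*(-14) = -20*3*(-14) = -60*(-14) = 840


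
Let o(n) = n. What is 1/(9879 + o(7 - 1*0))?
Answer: 1/9886 ≈ 0.00010115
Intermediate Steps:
1/(9879 + o(7 - 1*0)) = 1/(9879 + (7 - 1*0)) = 1/(9879 + (7 + 0)) = 1/(9879 + 7) = 1/9886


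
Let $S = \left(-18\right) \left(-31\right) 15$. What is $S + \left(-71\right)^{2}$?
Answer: $13411$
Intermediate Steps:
$S = 8370$ ($S = 558 \cdot 15 = 8370$)
$S + \left(-71\right)^{2} = 8370 + \left(-71\right)^{2} = 8370 + 5041 = 13411$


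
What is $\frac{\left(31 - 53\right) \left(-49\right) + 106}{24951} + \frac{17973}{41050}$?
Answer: $\frac{497047523}{1024238550} \approx 0.48528$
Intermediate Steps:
$\frac{\left(31 - 53\right) \left(-49\right) + 106}{24951} + \frac{17973}{41050} = \left(\left(31 - 53\right) \left(-49\right) + 106\right) \frac{1}{24951} + 17973 \cdot \frac{1}{41050} = \left(\left(-22\right) \left(-49\right) + 106\right) \frac{1}{24951} + \frac{17973}{41050} = \left(1078 + 106\right) \frac{1}{24951} + \frac{17973}{41050} = 1184 \cdot \frac{1}{24951} + \frac{17973}{41050} = \frac{1184}{24951} + \frac{17973}{41050} = \frac{497047523}{1024238550}$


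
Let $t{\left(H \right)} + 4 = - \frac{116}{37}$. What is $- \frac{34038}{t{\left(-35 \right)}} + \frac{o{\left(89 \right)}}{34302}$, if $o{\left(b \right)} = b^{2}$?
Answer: $\frac{3600186313}{754644} \approx 4770.7$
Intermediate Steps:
$t{\left(H \right)} = - \frac{264}{37}$ ($t{\left(H \right)} = -4 - \frac{116}{37} = - \frac{264}{37}$)
$- \frac{34038}{t{\left(-35 \right)}} + \frac{o{\left(89 \right)}}{34302} = - \frac{34038}{- \frac{264}{37}} + \frac{89^{2}}{34302} = \left(-34038\right) \left(- \frac{37}{264}\right) + 7921 \cdot \frac{1}{34302} = \frac{209901}{44} + \frac{7921}{34302} = \frac{3600186313}{754644}$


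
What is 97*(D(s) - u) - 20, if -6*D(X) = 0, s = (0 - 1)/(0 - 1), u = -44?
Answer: 4248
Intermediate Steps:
s = 1 (s = -1/(-1) = -1*(-1) = 1)
D(X) = 0 (D(X) = -1/6*0 = 0)
97*(D(s) - u) - 20 = 97*(0 - 1*(-44)) - 20 = 97*(0 + 44) - 20 = 97*44 - 20 = 4268 - 20 = 4248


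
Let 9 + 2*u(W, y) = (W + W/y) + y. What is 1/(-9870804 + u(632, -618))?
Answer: -618/6100155643 ≈ -1.0131e-7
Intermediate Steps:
u(W, y) = -9/2 + W/2 + y/2 + W/(2*y) (u(W, y) = -9/2 + ((W + W/y) + y)/2 = -9/2 + (W + y + W/y)/2 = -9/2 + (W/2 + y/2 + W/(2*y)) = -9/2 + W/2 + y/2 + W/(2*y))
1/(-9870804 + u(632, -618)) = 1/(-9870804 + (½)*(632 - 618*(-9 + 632 - 618))/(-618)) = 1/(-9870804 + (½)*(-1/618)*(632 - 618*5)) = 1/(-9870804 + (½)*(-1/618)*(632 - 3090)) = 1/(-9870804 + (½)*(-1/618)*(-2458)) = 1/(-9870804 + 1229/618) = 1/(-6100155643/618) = -618/6100155643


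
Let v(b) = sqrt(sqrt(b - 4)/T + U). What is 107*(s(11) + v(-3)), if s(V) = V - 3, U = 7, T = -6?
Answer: 856 + 107*sqrt(252 - 6*I*sqrt(7))/6 ≈ 1139.2 - 8.9122*I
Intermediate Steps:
v(b) = sqrt(7 - sqrt(-4 + b)/6) (v(b) = sqrt(sqrt(b - 4)/(-6) + 7) = sqrt(sqrt(-4 + b)*(-1/6) + 7) = sqrt(-sqrt(-4 + b)/6 + 7) = sqrt(7 - sqrt(-4 + b)/6))
s(V) = -3 + V
107*(s(11) + v(-3)) = 107*((-3 + 11) + sqrt(252 - 6*sqrt(-4 - 3))/6) = 107*(8 + sqrt(252 - 6*I*sqrt(7))/6) = 856 + 107*sqrt(252 - 6*I*sqrt(7))/6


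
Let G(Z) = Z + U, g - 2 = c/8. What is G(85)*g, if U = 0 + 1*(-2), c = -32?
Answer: -166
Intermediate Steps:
U = -2 (U = 0 - 2 = -2)
g = -2 (g = 2 - 32/8 = 2 - 32*1/8 = 2 - 4 = -2)
G(Z) = -2 + Z (G(Z) = Z - 2 = -2 + Z)
G(85)*g = (-2 + 85)*(-2) = 83*(-2) = -166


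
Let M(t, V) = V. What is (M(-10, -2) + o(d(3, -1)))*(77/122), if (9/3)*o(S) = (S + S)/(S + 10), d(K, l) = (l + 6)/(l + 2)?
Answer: -616/549 ≈ -1.1220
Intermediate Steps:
d(K, l) = (6 + l)/(2 + l)
o(S) = 2*S/(3*(10 + S)) (o(S) = ((S + S)/(S + 10))/3 = ((2*S)/(10 + S))/3 = (2*S/(10 + S))/3 = 2*S/(3*(10 + S)))
(M(-10, -2) + o(d(3, -1)))*(77/122) = (-2 + 2*((6 - 1)/(2 - 1))/(3*(10 + (6 - 1)/(2 - 1))))*(77/122) = (-2 + 2*(5/1)/(3*(10 + 5/1)))*(77*(1/122)) = (-2 + 2*(1*5)/(3*(10 + 1*5)))*(77/122) = (-2 + (2/3)*5/(10 + 5))*(77/122) = (-2 + (2/3)*5/15)*(77/122) = (-2 + (2/3)*5*(1/15))*(77/122) = (-2 + 2/9)*(77/122) = -16/9*77/122 = -616/549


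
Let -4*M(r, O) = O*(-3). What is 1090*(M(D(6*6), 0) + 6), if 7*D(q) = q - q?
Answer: 6540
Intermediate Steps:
D(q) = 0 (D(q) = (q - q)/7 = (1/7)*0 = 0)
M(r, O) = 3*O/4 (M(r, O) = -O*(-3)/4 = -(-3)*O/4 = 3*O/4)
1090*(M(D(6*6), 0) + 6) = 1090*((3/4)*0 + 6) = 1090*(0 + 6) = 1090*6 = 6540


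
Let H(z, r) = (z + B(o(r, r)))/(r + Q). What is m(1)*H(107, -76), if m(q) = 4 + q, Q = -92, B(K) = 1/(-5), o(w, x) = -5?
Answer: -89/28 ≈ -3.1786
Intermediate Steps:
B(K) = -1/5
H(z, r) = (-1/5 + z)/(-92 + r) (H(z, r) = (z - 1/5)/(r - 92) = (-1/5 + z)/(-92 + r))
m(1)*H(107, -76) = (4 + 1)*((-1/5 + 107)/(-92 - 76)) = 5*((534/5)/(-168)) = 5*(-1/168*534/5) = 5*(-89/140) = -89/28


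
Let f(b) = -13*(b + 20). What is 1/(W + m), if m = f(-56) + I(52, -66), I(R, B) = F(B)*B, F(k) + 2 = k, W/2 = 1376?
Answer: 1/7708 ≈ 0.00012974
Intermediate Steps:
W = 2752 (W = 2*1376 = 2752)
F(k) = -2 + k
f(b) = -260 - 13*b (f(b) = -13*(20 + b) = -260 - 13*b)
I(R, B) = B*(-2 + B) (I(R, B) = (-2 + B)*B = B*(-2 + B))
m = 4956 (m = (-260 - 13*(-56)) - 66*(-2 - 66) = (-260 + 728) - 66*(-68) = 468 + 4488 = 4956)
1/(W + m) = 1/(2752 + 4956) = 1/7708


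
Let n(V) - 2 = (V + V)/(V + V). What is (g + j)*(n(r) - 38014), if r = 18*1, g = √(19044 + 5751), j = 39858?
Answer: -1515042438 - 114033*√2755 ≈ -1.5210e+9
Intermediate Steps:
g = 3*√2755 (g = √24795 = 3*√2755 ≈ 157.46)
r = 18
n(V) = 3 (n(V) = 2 + (V + V)/(V + V) = 2 + (2*V)/((2*V)) = 2 + (2*V)*(1/(2*V)) = 2 + 1 = 3)
(g + j)*(n(r) - 38014) = (3*√2755 + 39858)*(3 - 38014) = (39858 + 3*√2755)*(-38011) = -1515042438 - 114033*√2755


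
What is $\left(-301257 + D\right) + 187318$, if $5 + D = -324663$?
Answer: $-438607$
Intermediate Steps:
$D = -324668$ ($D = -5 - 324663 = -324668$)
$\left(-301257 + D\right) + 187318 = \left(-301257 - 324668\right) + 187318 = -625925 + 187318 = -438607$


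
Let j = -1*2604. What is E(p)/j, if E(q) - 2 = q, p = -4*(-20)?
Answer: -41/1302 ≈ -0.031490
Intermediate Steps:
p = 80
E(q) = 2 + q
j = -2604
E(p)/j = (2 + 80)/(-2604) = 82*(-1/2604) = -41/1302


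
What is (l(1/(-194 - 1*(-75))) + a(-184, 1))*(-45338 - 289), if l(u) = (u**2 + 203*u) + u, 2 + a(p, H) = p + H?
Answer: 120640525620/14161 ≈ 8.5192e+6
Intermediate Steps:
a(p, H) = -2 + H + p (a(p, H) = -2 + (p + H) = -2 + (H + p) = -2 + H + p)
l(u) = u**2 + 204*u
(l(1/(-194 - 1*(-75))) + a(-184, 1))*(-45338 - 289) = ((204 + 1/(-194 - 1*(-75)))/(-194 - 1*(-75)) + (-2 + 1 - 184))*(-45338 - 289) = ((204 + 1/(-194 + 75))/(-194 + 75) - 185)*(-45627) = ((204 + 1/(-119))/(-119) - 185)*(-45627) = (-(204 - 1/119)/119 - 185)*(-45627) = (-1/119*24275/119 - 185)*(-45627) = (-24275/14161 - 185)*(-45627) = -2644060/14161*(-45627) = 120640525620/14161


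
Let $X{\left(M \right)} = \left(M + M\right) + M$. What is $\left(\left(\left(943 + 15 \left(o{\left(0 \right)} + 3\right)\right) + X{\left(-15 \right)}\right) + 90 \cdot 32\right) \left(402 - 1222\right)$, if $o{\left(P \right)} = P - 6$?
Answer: $-3061060$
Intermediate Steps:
$o{\left(P \right)} = -6 + P$ ($o{\left(P \right)} = P - 6 = -6 + P$)
$X{\left(M \right)} = 3 M$ ($X{\left(M \right)} = 2 M + M = 3 M$)
$\left(\left(\left(943 + 15 \left(o{\left(0 \right)} + 3\right)\right) + X{\left(-15 \right)}\right) + 90 \cdot 32\right) \left(402 - 1222\right) = \left(\left(\left(943 + 15 \left(\left(-6 + 0\right) + 3\right)\right) + 3 \left(-15\right)\right) + 90 \cdot 32\right) \left(402 - 1222\right) = \left(\left(\left(943 + 15 \left(-6 + 3\right)\right) - 45\right) + 2880\right) \left(-820\right) = \left(\left(\left(943 + 15 \left(-3\right)\right) - 45\right) + 2880\right) \left(-820\right) = \left(\left(\left(943 - 45\right) - 45\right) + 2880\right) \left(-820\right) = \left(\left(898 - 45\right) + 2880\right) \left(-820\right) = \left(853 + 2880\right) \left(-820\right) = 3733 \left(-820\right) = -3061060$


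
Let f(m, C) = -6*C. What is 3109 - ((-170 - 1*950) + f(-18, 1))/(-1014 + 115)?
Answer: 2793865/899 ≈ 3107.7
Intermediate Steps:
3109 - ((-170 - 1*950) + f(-18, 1))/(-1014 + 115) = 3109 - ((-170 - 1*950) - 6*1)/(-1014 + 115) = 3109 - ((-170 - 950) - 6)/(-899) = 3109 - (-1120 - 6)*(-1)/899 = 3109 - (-1126)*(-1)/899 = 3109 - 1*1126/899 = 3109 - 1126/899 = 2793865/899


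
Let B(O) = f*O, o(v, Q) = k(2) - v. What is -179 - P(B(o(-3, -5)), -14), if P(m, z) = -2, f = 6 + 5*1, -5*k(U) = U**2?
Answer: -177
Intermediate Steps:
k(U) = -U**2/5
o(v, Q) = -4/5 - v (o(v, Q) = -1/5*2**2 - v = -1/5*4 - v = -4/5 - v)
f = 11 (f = 6 + 5 = 11)
B(O) = 11*O
-179 - P(B(o(-3, -5)), -14) = -179 - 1*(-2) = -179 + 2 = -177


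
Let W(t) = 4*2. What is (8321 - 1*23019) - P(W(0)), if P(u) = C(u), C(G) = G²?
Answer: -14762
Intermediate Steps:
W(t) = 8
P(u) = u²
(8321 - 1*23019) - P(W(0)) = (8321 - 1*23019) - 1*8² = (8321 - 23019) - 1*64 = -14698 - 64 = -14762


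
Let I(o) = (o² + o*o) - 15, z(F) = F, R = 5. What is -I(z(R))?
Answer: -35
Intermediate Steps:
I(o) = -15 + 2*o² (I(o) = (o² + o²) - 15 = 2*o² - 15 = -15 + 2*o²)
-I(z(R)) = -(-15 + 2*5²) = -(-15 + 2*25) = -(-15 + 50) = -1*35 = -35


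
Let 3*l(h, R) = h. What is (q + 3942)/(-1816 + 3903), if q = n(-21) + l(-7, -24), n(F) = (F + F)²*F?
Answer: -99313/6261 ≈ -15.862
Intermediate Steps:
n(F) = 4*F³ (n(F) = (2*F)²*F = (4*F²)*F = 4*F³)
l(h, R) = h/3
q = -111139/3 (q = 4*(-21)³ + (⅓)*(-7) = 4*(-9261) - 7/3 = -37044 - 7/3 = -111139/3 ≈ -37046.)
(q + 3942)/(-1816 + 3903) = (-111139/3 + 3942)/(-1816 + 3903) = -99313/3/2087 = -99313/3*1/2087 = -99313/6261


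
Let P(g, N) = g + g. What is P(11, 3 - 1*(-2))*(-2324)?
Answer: -51128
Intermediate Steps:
P(g, N) = 2*g
P(11, 3 - 1*(-2))*(-2324) = (2*11)*(-2324) = 22*(-2324) = -51128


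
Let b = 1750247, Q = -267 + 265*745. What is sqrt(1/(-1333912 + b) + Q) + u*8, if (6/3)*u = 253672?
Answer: 1014688 + sqrt(34174348852232885)/416335 ≈ 1.0151e+6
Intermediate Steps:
Q = 197158 (Q = -267 + 197425 = 197158)
u = 126836 (u = (1/2)*253672 = 126836)
sqrt(1/(-1333912 + b) + Q) + u*8 = sqrt(1/(-1333912 + 1750247) + 197158) + 126836*8 = sqrt(1/416335 + 197158) + 1014688 = sqrt(82083775931/416335) + 1014688 = sqrt(34174348852232885)/416335 + 1014688 = 1014688 + sqrt(34174348852232885)/416335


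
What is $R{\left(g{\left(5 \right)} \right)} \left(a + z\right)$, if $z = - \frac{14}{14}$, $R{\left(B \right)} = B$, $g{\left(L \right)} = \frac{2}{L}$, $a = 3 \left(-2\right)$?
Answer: $- \frac{14}{5} \approx -2.8$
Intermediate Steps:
$a = -6$
$z = -1$ ($z = \left(-14\right) \frac{1}{14} = -1$)
$R{\left(g{\left(5 \right)} \right)} \left(a + z\right) = \frac{2}{5} \left(-6 - 1\right) = 2 \cdot \frac{1}{5} \left(-7\right) = \frac{2}{5} \left(-7\right) = - \frac{14}{5}$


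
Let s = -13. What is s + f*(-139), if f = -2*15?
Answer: 4157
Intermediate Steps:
f = -30
s + f*(-139) = -13 - 30*(-139) = -13 + 4170 = 4157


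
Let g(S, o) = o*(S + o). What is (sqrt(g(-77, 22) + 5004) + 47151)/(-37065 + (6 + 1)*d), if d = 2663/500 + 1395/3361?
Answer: -79237255500/62220197599 - 1680500*sqrt(3794)/62220197599 ≈ -1.2752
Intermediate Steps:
d = 9647843/1680500 (d = 2663*(1/500) + 1395*(1/3361) = 2663/500 + 1395/3361 = 9647843/1680500 ≈ 5.7411)
(sqrt(g(-77, 22) + 5004) + 47151)/(-37065 + (6 + 1)*d) = (sqrt(22*(-77 + 22) + 5004) + 47151)/(-37065 + (6 + 1)*(9647843/1680500)) = (sqrt(22*(-55) + 5004) + 47151)/(-37065 + 7*(9647843/1680500)) = (sqrt(-1210 + 5004) + 47151)/(-37065 + 67534901/1680500) = (sqrt(3794) + 47151)/(-62220197599/1680500) = (47151 + sqrt(3794))*(-1680500/62220197599) = -79237255500/62220197599 - 1680500*sqrt(3794)/62220197599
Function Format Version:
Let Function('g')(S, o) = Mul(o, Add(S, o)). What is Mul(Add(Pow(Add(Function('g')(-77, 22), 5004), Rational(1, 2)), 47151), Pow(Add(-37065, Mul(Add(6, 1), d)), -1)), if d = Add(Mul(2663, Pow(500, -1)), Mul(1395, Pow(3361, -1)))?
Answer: Add(Rational(-79237255500, 62220197599), Mul(Rational(-1680500, 62220197599), Pow(3794, Rational(1, 2)))) ≈ -1.2752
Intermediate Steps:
d = Rational(9647843, 1680500) (d = Add(Mul(2663, Rational(1, 500)), Mul(1395, Rational(1, 3361))) = Add(Rational(2663, 500), Rational(1395, 3361)) = Rational(9647843, 1680500) ≈ 5.7411)
Mul(Add(Pow(Add(Function('g')(-77, 22), 5004), Rational(1, 2)), 47151), Pow(Add(-37065, Mul(Add(6, 1), d)), -1)) = Mul(Add(Pow(Add(Mul(22, Add(-77, 22)), 5004), Rational(1, 2)), 47151), Pow(Add(-37065, Mul(Add(6, 1), Rational(9647843, 1680500))), -1)) = Mul(Add(Pow(Add(Mul(22, -55), 5004), Rational(1, 2)), 47151), Pow(Add(-37065, Mul(7, Rational(9647843, 1680500))), -1)) = Mul(Add(Pow(Add(-1210, 5004), Rational(1, 2)), 47151), Pow(Add(-37065, Rational(67534901, 1680500)), -1)) = Mul(Add(Pow(3794, Rational(1, 2)), 47151), Pow(Rational(-62220197599, 1680500), -1)) = Mul(Add(47151, Pow(3794, Rational(1, 2))), Rational(-1680500, 62220197599)) = Add(Rational(-79237255500, 62220197599), Mul(Rational(-1680500, 62220197599), Pow(3794, Rational(1, 2))))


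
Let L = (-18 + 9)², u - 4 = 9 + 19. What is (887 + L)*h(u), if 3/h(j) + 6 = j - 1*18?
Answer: 363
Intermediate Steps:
u = 32 (u = 4 + (9 + 19) = 4 + 28 = 32)
h(j) = 3/(-24 + j) (h(j) = 3/(-6 + (j - 1*18)) = 3/(-6 + (j - 18)) = 3/(-6 + (-18 + j)) = 3/(-24 + j))
L = 81 (L = (-9)² = 81)
(887 + L)*h(u) = (887 + 81)*(3/(-24 + 32)) = 968*(3/8) = 363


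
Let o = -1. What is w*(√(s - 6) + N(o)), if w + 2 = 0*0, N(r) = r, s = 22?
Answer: -6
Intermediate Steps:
w = -2 (w = -2 + 0*0 = -2 + 0 = -2)
w*(√(s - 6) + N(o)) = -2*(√(22 - 6) - 1) = -2*(√16 - 1) = -2*(4 - 1) = -2*3 = -6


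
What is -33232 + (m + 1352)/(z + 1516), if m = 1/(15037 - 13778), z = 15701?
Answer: -720341875927/21676203 ≈ -33232.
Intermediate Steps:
m = 1/1259 ≈ 0.00079428
-33232 + (m + 1352)/(z + 1516) = -33232 + (1/1259 + 1352)/(15701 + 1516) = -33232 + (1702169/1259)/17217 = -33232 + (1702169/1259)*(1/17217) = -33232 + 1702169/21676203 = -720341875927/21676203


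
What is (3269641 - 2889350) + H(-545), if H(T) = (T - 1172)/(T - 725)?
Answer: 482971287/1270 ≈ 3.8029e+5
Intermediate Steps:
H(T) = (-1172 + T)/(-725 + T)
(3269641 - 2889350) + H(-545) = (3269641 - 2889350) + (-1172 - 545)/(-725 - 545) = 380291 - 1717/(-1270) = 380291 - 1/1270*(-1717) = 380291 + 1717/1270 = 482971287/1270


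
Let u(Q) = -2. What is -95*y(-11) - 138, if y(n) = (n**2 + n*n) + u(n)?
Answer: -22938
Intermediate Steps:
y(n) = -2 + 2*n**2 (y(n) = (n**2 + n*n) - 2 = (n**2 + n**2) - 2 = 2*n**2 - 2 = -2 + 2*n**2)
-95*y(-11) - 138 = -95*(-2 + 2*(-11)**2) - 138 = -95*(-2 + 2*121) - 138 = -95*(-2 + 242) - 138 = -95*240 - 138 = -22800 - 138 = -22938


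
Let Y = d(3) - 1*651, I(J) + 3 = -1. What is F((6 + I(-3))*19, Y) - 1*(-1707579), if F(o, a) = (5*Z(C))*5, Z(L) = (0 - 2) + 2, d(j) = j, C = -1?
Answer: 1707579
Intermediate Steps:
I(J) = -4 (I(J) = -3 - 1 = -4)
Z(L) = 0 (Z(L) = -2 + 2 = 0)
Y = -648 (Y = 3 - 1*651 = 3 - 651 = -648)
F(o, a) = 0 (F(o, a) = (5*0)*5 = 0*5 = 0)
F((6 + I(-3))*19, Y) - 1*(-1707579) = 0 - 1*(-1707579) = 0 + 1707579 = 1707579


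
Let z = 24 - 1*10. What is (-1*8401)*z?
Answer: -117614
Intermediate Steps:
z = 14 (z = 24 - 10 = 14)
(-1*8401)*z = -1*8401*14 = -8401*14 = -117614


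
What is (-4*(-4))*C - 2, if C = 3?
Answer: 46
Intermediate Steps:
(-4*(-4))*C - 2 = -4*(-4)*3 - 2 = 16*3 - 2 = 48 - 2 = 46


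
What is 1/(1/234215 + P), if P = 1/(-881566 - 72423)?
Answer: 223438533635/719774 ≈ 3.1043e+5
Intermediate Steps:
P = -1/953989 (P = 1/(-953989) = -1/953989 ≈ -1.0482e-6)
1/(1/234215 + P) = 1/(1/234215 - 1/953989) = 1/(719774/223438533635) = 223438533635/719774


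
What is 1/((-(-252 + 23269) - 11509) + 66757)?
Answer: 1/32231 ≈ 3.1026e-5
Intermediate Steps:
1/((-(-252 + 23269) - 11509) + 66757) = 1/((-1*23017 - 11509) + 66757) = 1/((-23017 - 11509) + 66757) = 1/(-34526 + 66757) = 1/32231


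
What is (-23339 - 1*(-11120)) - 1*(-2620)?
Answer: -9599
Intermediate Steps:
(-23339 - 1*(-11120)) - 1*(-2620) = (-23339 + 11120) + 2620 = -12219 + 2620 = -9599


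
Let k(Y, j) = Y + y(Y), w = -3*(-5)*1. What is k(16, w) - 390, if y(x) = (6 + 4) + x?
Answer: -348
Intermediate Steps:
y(x) = 10 + x
w = 15 (w = 15*1 = 15)
k(Y, j) = 10 + 2*Y (k(Y, j) = Y + (10 + Y) = 10 + 2*Y)
k(16, w) - 390 = (10 + 2*16) - 390 = (10 + 32) - 390 = 42 - 390 = -348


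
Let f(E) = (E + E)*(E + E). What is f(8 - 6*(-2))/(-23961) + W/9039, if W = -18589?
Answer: -153291143/72194493 ≈ -2.1233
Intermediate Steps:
f(E) = 4*E² (f(E) = (2*E)*(2*E) = 4*E²)
f(8 - 6*(-2))/(-23961) + W/9039 = (4*(8 - 6*(-2))²)/(-23961) - 18589/9039 = (4*(8 + 12)²)*(-1/23961) - 18589*1/9039 = (4*20²)*(-1/23961) - 18589/9039 = (4*400)*(-1/23961) - 18589/9039 = 1600*(-1/23961) - 18589/9039 = -1600/23961 - 18589/9039 = -153291143/72194493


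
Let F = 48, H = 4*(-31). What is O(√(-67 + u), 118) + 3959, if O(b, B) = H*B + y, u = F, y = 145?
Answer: -10528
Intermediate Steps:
H = -124
u = 48
O(b, B) = 145 - 124*B (O(b, B) = -124*B + 145 = 145 - 124*B)
O(√(-67 + u), 118) + 3959 = (145 - 124*118) + 3959 = (145 - 14632) + 3959 = -14487 + 3959 = -10528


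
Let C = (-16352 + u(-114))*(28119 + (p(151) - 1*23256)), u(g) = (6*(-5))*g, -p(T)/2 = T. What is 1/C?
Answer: -1/58982852 ≈ -1.6954e-8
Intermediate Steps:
p(T) = -2*T
u(g) = -30*g
C = -58982852 (C = (-16352 - 30*(-114))*(28119 + (-2*151 - 1*23256)) = (-16352 + 3420)*(28119 + (-302 - 23256)) = -12932*(28119 - 23558) = -12932*4561 = -58982852)
1/C = 1/(-58982852) = -1/58982852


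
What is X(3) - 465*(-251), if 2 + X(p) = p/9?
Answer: 350140/3 ≈ 1.1671e+5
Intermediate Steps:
X(p) = -2 + p/9
X(3) - 465*(-251) = (-2 + (1/9)*3) - 465*(-251) = (-2 + 1/3) + 116715 = -5/3 + 116715 = 350140/3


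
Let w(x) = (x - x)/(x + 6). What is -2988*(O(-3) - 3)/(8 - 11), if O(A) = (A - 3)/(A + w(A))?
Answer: -996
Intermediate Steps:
w(x) = 0 (w(x) = 0/(6 + x) = 0)
O(A) = (-3 + A)/A (O(A) = (A - 3)/(A + 0) = (-3 + A)/A)
-2988*(O(-3) - 3)/(8 - 11) = -2988*((-3 - 3)/(-3) - 3)/(8 - 11) = -2988*(-1/3*(-6) - 3)/(-3) = -2988*(2 - 3)*(-1)/3 = -(-2988)*(-1)/3 = -2988*1/3 = -996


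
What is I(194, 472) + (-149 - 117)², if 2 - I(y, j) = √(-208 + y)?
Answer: 70758 - I*√14 ≈ 70758.0 - 3.7417*I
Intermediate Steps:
I(y, j) = 2 - √(-208 + y)
I(194, 472) + (-149 - 117)² = (2 - √(-208 + 194)) + (-149 - 117)² = (2 - √(-14)) + (-266)² = (2 - I*√14) + 70756 = 70758 - I*√14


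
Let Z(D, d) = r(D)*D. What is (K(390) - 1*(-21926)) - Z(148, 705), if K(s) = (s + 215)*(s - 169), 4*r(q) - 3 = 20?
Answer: 154780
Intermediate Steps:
r(q) = 23/4 (r(q) = ¾ + (¼)*20 = ¾ + 5 = 23/4)
Z(D, d) = 23*D/4
K(s) = (-169 + s)*(215 + s) (K(s) = (215 + s)*(-169 + s) = (-169 + s)*(215 + s))
(K(390) - 1*(-21926)) - Z(148, 705) = ((-36335 + 390² + 46*390) - 1*(-21926)) - 23*148/4 = ((-36335 + 152100 + 17940) + 21926) - 1*851 = (133705 + 21926) - 851 = 155631 - 851 = 154780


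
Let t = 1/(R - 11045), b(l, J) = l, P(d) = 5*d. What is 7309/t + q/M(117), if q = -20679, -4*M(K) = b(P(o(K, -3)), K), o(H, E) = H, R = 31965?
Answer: 29816362172/195 ≈ 1.5290e+8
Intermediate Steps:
M(K) = -5*K/4
t = 1/20920 (t = 1/(31965 - 11045) = 1/20920 ≈ 4.7801e-5)
7309/t + q/M(117) = 7309/(1/20920) - 20679/((-5/4*117)) = 7309*20920 - 20679/(-585/4) = 152904280 - 20679*(-4/585) = 152904280 + 27572/195 = 29816362172/195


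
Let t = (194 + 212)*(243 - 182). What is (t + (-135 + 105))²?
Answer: 611869696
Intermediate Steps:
t = 24766 (t = 406*61 = 24766)
(t + (-135 + 105))² = (24766 + (-135 + 105))² = (24766 - 30)² = 24736² = 611869696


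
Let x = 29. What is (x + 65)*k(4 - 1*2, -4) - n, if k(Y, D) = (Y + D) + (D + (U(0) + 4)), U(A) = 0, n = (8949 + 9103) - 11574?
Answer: -6666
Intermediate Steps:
n = 6478 (n = 18052 - 11574 = 6478)
k(Y, D) = 4 + Y + 2*D (k(Y, D) = (Y + D) + (D + (0 + 4)) = (D + Y) + (D + 4) = (D + Y) + (4 + D) = 4 + Y + 2*D)
(x + 65)*k(4 - 1*2, -4) - n = (29 + 65)*(4 + (4 - 1*2) + 2*(-4)) - 1*6478 = 94*(4 + (4 - 2) - 8) - 6478 = 94*(4 + 2 - 8) - 6478 = 94*(-2) - 6478 = -188 - 6478 = -6666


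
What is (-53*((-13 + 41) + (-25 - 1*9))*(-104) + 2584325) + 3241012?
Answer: 5792265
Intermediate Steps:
(-53*((-13 + 41) + (-25 - 1*9))*(-104) + 2584325) + 3241012 = (-53*(28 + (-25 - 9))*(-104) + 2584325) + 3241012 = (-53*(28 - 34)*(-104) + 2584325) + 3241012 = (-53*(-6)*(-104) + 2584325) + 3241012 = (318*(-104) + 2584325) + 3241012 = (-33072 + 2584325) + 3241012 = 2551253 + 3241012 = 5792265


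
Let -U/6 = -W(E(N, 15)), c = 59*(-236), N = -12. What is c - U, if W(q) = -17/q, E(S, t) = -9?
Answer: -41806/3 ≈ -13935.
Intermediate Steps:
c = -13924
U = 34/3 (U = -(-6)*(-17/(-9)) = -(-6)*(-17*(-1/9)) = -(-6)*17/9 = -6*(-17/9) = 34/3 ≈ 11.333)
c - U = -13924 - 1*34/3 = -13924 - 34/3 = -41806/3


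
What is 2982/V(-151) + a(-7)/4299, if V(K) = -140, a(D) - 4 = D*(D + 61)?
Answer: -919427/42990 ≈ -21.387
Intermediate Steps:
a(D) = 4 + D*(61 + D) (a(D) = 4 + D*(D + 61) = 4 + D*(61 + D))
2982/V(-151) + a(-7)/4299 = 2982/(-140) + (4 + (-7)² + 61*(-7))/4299 = 2982*(-1/140) + (4 + 49 - 427)*(1/4299) = -213/10 - 374*1/4299 = -213/10 - 374/4299 = -919427/42990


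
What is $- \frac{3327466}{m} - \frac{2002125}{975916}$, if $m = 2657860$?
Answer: $- \frac{112745990281}{34129580260} \approx -3.3035$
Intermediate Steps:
$- \frac{3327466}{m} - \frac{2002125}{975916} = - \frac{3327466}{2657860} - \frac{2002125}{975916} = \left(-3327466\right) \frac{1}{2657860} - \frac{105375}{51364} = - \frac{1663733}{1328930} - \frac{105375}{51364} = - \frac{112745990281}{34129580260}$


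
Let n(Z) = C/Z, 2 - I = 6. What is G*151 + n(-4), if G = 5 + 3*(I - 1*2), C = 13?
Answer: -7865/4 ≈ -1966.3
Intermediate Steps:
I = -4 (I = 2 - 1*6 = 2 - 6 = -4)
G = -13 (G = 5 + 3*(-4 - 1*2) = 5 + 3*(-4 - 2) = 5 + 3*(-6) = 5 - 18 = -13)
n(Z) = 13/Z
G*151 + n(-4) = -13*151 + 13/(-4) = -1963 + 13*(-¼) = -1963 - 13/4 = -7865/4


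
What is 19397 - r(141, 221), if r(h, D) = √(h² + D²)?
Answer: 19397 - √68722 ≈ 19135.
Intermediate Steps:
r(h, D) = √(D² + h²)
19397 - r(141, 221) = 19397 - √(221² + 141²) = 19397 - √(48841 + 19881) = 19397 - √68722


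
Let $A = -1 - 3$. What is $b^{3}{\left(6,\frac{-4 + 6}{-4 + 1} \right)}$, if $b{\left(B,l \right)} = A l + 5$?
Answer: $\frac{12167}{27} \approx 450.63$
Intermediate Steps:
$A = -4$ ($A = -1 - 3 = -4$)
$b{\left(B,l \right)} = 5 - 4 l$ ($b{\left(B,l \right)} = - 4 l + 5 = 5 - 4 l$)
$b^{3}{\left(6,\frac{-4 + 6}{-4 + 1} \right)} = \left(5 - 4 \frac{-4 + 6}{-4 + 1}\right)^{3} = \left(5 - 4 \frac{2}{-3}\right)^{3} = \left(5 - 4 \cdot 2 \left(- \frac{1}{3}\right)\right)^{3} = \left(5 - - \frac{8}{3}\right)^{3} = \left(5 + \frac{8}{3}\right)^{3} = \left(\frac{23}{3}\right)^{3} = \frac{12167}{27}$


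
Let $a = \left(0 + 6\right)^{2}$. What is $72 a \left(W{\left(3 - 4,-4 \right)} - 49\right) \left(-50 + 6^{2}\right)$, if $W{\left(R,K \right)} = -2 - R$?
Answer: $1814400$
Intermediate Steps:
$a = 36$ ($a = 6^{2} = 36$)
$72 a \left(W{\left(3 - 4,-4 \right)} - 49\right) \left(-50 + 6^{2}\right) = 72 \cdot 36 \left(\left(-2 - \left(3 - 4\right)\right) - 49\right) \left(-50 + 6^{2}\right) = 2592 \left(\left(-2 - \left(3 - 4\right)\right) - 49\right) \left(-50 + 36\right) = 2592 \left(\left(-2 - -1\right) - 49\right) \left(-14\right) = 2592 \left(\left(-2 + 1\right) - 49\right) \left(-14\right) = 2592 \left(-1 - 49\right) \left(-14\right) = 2592 \left(\left(-50\right) \left(-14\right)\right) = 2592 \cdot 700 = 1814400$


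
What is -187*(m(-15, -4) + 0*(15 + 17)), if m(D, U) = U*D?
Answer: -11220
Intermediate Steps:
m(D, U) = D*U
-187*(m(-15, -4) + 0*(15 + 17)) = -187*(-15*(-4) + 0*(15 + 17)) = -187*(60 + 0*32) = -187*(60 + 0) = -187*60 = -11220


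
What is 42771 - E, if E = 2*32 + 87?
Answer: 42620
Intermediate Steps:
E = 151 (E = 64 + 87 = 151)
42771 - E = 42771 - 1*151 = 42771 - 151 = 42620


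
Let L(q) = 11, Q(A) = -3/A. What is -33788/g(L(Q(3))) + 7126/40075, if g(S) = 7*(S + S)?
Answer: -96639764/440825 ≈ -219.22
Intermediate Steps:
g(S) = 14*S (g(S) = 7*(2*S) = 14*S)
-33788/g(L(Q(3))) + 7126/40075 = -33788/(14*11) + 7126/40075 = -33788/154 + 7126*(1/40075) = -33788*1/154 + 1018/5725 = -16894/77 + 1018/5725 = -96639764/440825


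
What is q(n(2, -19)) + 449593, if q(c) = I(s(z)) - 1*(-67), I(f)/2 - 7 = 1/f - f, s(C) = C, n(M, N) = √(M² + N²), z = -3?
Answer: 1349038/3 ≈ 4.4968e+5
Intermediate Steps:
I(f) = 14 - 2*f + 2/f (I(f) = 14 + 2*(1/f - f) = 14 + (-2*f + 2/f) = 14 - 2*f + 2/f)
q(c) = 259/3 (q(c) = (14 - 2*(-3) + 2/(-3)) - 1*(-67) = (14 + 6 + 2*(-⅓)) + 67 = (14 + 6 - ⅔) + 67 = 58/3 + 67 = 259/3)
q(n(2, -19)) + 449593 = 259/3 + 449593 = 1349038/3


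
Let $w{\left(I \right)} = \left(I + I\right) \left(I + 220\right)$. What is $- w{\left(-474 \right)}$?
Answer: $-240792$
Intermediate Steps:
$w{\left(I \right)} = 2 I \left(220 + I\right)$
$- w{\left(-474 \right)} = - 2 \left(-474\right) \left(220 - 474\right) = - 2 \left(-474\right) \left(-254\right) = \left(-1\right) 240792 = -240792$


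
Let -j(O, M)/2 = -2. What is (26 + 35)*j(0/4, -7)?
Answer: 244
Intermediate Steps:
j(O, M) = 4 (j(O, M) = -2*(-2) = 4)
(26 + 35)*j(0/4, -7) = (26 + 35)*4 = 61*4 = 244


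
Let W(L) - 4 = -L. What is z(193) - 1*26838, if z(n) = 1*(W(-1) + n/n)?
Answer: -26832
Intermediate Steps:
W(L) = 4 - L
z(n) = 6 (z(n) = 1*((4 - 1*(-1)) + n/n) = 1*((4 + 1) + 1) = 1*(5 + 1) = 1*6 = 6)
z(193) - 1*26838 = 6 - 1*26838 = 6 - 26838 = -26832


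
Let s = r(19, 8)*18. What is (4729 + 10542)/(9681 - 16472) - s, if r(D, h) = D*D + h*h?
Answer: -51966421/6791 ≈ -7652.3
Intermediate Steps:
r(D, h) = D² + h²
s = 7650 (s = (19² + 8²)*18 = (361 + 64)*18 = 425*18 = 7650)
(4729 + 10542)/(9681 - 16472) - s = (4729 + 10542)/(9681 - 16472) - 1*7650 = 15271/(-6791) - 7650 = 15271*(-1/6791) - 7650 = -15271/6791 - 7650 = -51966421/6791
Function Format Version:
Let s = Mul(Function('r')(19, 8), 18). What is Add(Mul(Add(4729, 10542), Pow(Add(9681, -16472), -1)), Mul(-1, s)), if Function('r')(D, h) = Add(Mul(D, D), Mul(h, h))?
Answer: Rational(-51966421, 6791) ≈ -7652.3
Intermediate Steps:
Function('r')(D, h) = Add(Pow(D, 2), Pow(h, 2))
s = 7650 (s = Mul(Add(Pow(19, 2), Pow(8, 2)), 18) = Mul(Add(361, 64), 18) = Mul(425, 18) = 7650)
Add(Mul(Add(4729, 10542), Pow(Add(9681, -16472), -1)), Mul(-1, s)) = Add(Mul(Add(4729, 10542), Pow(Add(9681, -16472), -1)), Mul(-1, 7650)) = Add(Mul(15271, Pow(-6791, -1)), -7650) = Add(Mul(15271, Rational(-1, 6791)), -7650) = Add(Rational(-15271, 6791), -7650) = Rational(-51966421, 6791)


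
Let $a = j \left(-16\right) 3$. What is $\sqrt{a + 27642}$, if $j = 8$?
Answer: $\sqrt{27258} \approx 165.1$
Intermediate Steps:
$a = -384$ ($a = 8 \left(-16\right) 3 = \left(-128\right) 3 = -384$)
$\sqrt{a + 27642} = \sqrt{-384 + 27642} = \sqrt{27258}$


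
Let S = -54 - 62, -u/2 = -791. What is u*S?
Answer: -183512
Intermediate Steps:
u = 1582 (u = -2*(-791) = 1582)
S = -116
u*S = 1582*(-116) = -183512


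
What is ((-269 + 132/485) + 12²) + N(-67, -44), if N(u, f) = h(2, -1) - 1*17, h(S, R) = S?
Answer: -67768/485 ≈ -139.73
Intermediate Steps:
N(u, f) = -15 (N(u, f) = 2 - 1*17 = 2 - 17 = -15)
((-269 + 132/485) + 12²) + N(-67, -44) = ((-269 + 132/485) + 12²) - 15 = ((-269 + 132*(1/485)) + 144) - 15 = ((-269 + 132/485) + 144) - 15 = (-130333/485 + 144) - 15 = -60493/485 - 15 = -67768/485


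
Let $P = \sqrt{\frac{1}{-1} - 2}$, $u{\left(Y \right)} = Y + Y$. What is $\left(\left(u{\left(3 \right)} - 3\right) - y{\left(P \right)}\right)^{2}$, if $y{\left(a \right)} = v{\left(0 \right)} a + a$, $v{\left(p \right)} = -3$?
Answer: $-3 + 12 i \sqrt{3} \approx -3.0 + 20.785 i$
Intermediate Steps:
$u{\left(Y \right)} = 2 Y$
$P = i \sqrt{3}$ ($P = \sqrt{-1 - 2} = \sqrt{-3} = i \sqrt{3} \approx 1.732 i$)
$y{\left(a \right)} = - 2 a$ ($y{\left(a \right)} = - 3 a + a = - 2 a$)
$\left(\left(u{\left(3 \right)} - 3\right) - y{\left(P \right)}\right)^{2} = \left(\left(2 \cdot 3 - 3\right) - - 2 i \sqrt{3}\right)^{2} = \left(\left(6 - 3\right) - - 2 i \sqrt{3}\right)^{2} = \left(3 + 2 i \sqrt{3}\right)^{2}$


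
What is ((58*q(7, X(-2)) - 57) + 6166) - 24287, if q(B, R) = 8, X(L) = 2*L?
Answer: -17714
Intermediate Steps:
((58*q(7, X(-2)) - 57) + 6166) - 24287 = ((58*8 - 57) + 6166) - 24287 = ((464 - 57) + 6166) - 24287 = (407 + 6166) - 24287 = 6573 - 24287 = -17714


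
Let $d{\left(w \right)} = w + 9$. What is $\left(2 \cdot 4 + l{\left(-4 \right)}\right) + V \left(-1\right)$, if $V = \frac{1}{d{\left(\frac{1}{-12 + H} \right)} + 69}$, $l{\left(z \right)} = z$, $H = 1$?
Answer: $\frac{3417}{857} \approx 3.9872$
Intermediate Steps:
$d{\left(w \right)} = 9 + w$
$V = \frac{11}{857}$ ($V = \frac{1}{\left(9 + \frac{1}{-12 + 1}\right) + 69} = \frac{1}{\left(9 + \frac{1}{-11}\right) + 69} = \frac{1}{\left(9 - \frac{1}{11}\right) + 69} = \frac{1}{\frac{98}{11} + 69} = \frac{1}{\frac{857}{11}} = \frac{11}{857} \approx 0.012835$)
$\left(2 \cdot 4 + l{\left(-4 \right)}\right) + V \left(-1\right) = \left(2 \cdot 4 - 4\right) + \frac{11}{857} \left(-1\right) = \left(8 - 4\right) - \frac{11}{857} = 4 - \frac{11}{857} = \frac{3417}{857}$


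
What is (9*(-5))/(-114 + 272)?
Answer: -45/158 ≈ -0.28481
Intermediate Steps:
(9*(-5))/(-114 + 272) = -45/158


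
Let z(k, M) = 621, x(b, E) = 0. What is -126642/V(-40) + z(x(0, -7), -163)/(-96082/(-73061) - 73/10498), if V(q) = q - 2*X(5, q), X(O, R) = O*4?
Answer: 82584340136463/40133415320 ≈ 2057.7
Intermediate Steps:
X(O, R) = 4*O
V(q) = -40 + q (V(q) = q - 8*5 = q - 2*20 = q - 40 = -40 + q)
-126642/V(-40) + z(x(0, -7), -163)/(-96082/(-73061) - 73/10498) = -126642/(-40 - 40) + 621/(-96082/(-73061) - 73/10498) = -126642/(-80) + 621/(-96082*(-1/73061) - 73*1/10498) = -126642*(-1/80) + 621/(96082/73061 - 73/10498) = 63321/40 + 621/(1003335383/766994378) = 63321/40 + 621*(766994378/1003335383) = 63321/40 + 476303508738/1003335383 = 82584340136463/40133415320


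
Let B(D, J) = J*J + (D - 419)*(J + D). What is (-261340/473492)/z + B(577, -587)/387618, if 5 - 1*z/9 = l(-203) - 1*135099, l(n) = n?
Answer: 16480642688193127/18625078441748394 ≈ 0.88486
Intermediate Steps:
z = 1217763 (z = 45 - 9*(-203 - 1*135099) = 45 - 9*(-203 - 135099) = 45 - 9*(-135302) = 45 + 1217718 = 1217763)
B(D, J) = J**2 + (-419 + D)*(D + J)
(-261340/473492)/z + B(577, -587)/387618 = -261340/473492/1217763 + (577**2 + (-587)**2 - 419*577 - 419*(-587) + 577*(-587))/387618 = -261340*1/473492*(1/1217763) + (332929 + 344569 - 241763 + 245953 - 338699)*(1/387618) = -65335/118373*1/1217763 + 342989*(1/387618) = -65335/144150259599 + 342989/387618 = 16480642688193127/18625078441748394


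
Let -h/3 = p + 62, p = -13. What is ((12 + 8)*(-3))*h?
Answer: 8820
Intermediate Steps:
h = -147 (h = -3*(-13 + 62) = -3*49 = -147)
((12 + 8)*(-3))*h = ((12 + 8)*(-3))*(-147) = (20*(-3))*(-147) = -60*(-147) = 8820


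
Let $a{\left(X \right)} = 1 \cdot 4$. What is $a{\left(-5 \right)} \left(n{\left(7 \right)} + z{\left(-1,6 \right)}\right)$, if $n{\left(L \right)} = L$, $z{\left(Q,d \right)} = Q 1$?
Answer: $24$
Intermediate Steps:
$z{\left(Q,d \right)} = Q$
$a{\left(X \right)} = 4$
$a{\left(-5 \right)} \left(n{\left(7 \right)} + z{\left(-1,6 \right)}\right) = 4 \left(7 - 1\right) = 4 \cdot 6 = 24$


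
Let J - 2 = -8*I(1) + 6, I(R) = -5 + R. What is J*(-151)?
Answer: -6040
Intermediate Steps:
J = 40 (J = 2 + (-8*(-5 + 1) + 6) = 2 + (-8*(-4) + 6) = 2 + (32 + 6) = 2 + 38 = 40)
J*(-151) = 40*(-151) = -6040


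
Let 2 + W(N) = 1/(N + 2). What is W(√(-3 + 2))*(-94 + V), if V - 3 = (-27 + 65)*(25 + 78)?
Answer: -30584/5 - 3823*I/5 ≈ -6116.8 - 764.6*I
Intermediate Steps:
V = 3917 (V = 3 + (-27 + 65)*(25 + 78) = 3 + 38*103 = 3 + 3914 = 3917)
W(N) = -2 + 1/(2 + N) (W(N) = -2 + 1/(N + 2) = -2 + 1/(2 + N))
W(√(-3 + 2))*(-94 + V) = ((-3 - 2*√(-3 + 2))/(2 + √(-3 + 2)))*(-94 + 3917) = ((-3 - 2*I)/(2 + √(-1)))*3823 = ((-3 - 2*I)/(2 + I))*3823 = (((2 - I)/5)*(-3 - 2*I))*3823 = ((-3 - 2*I)*(2 - I)/5)*3823 = 3823*(-3 - 2*I)*(2 - I)/5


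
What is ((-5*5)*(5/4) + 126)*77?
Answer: 29183/4 ≈ 7295.8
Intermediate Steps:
((-5*5)*(5/4) + 126)*77 = (-125/4 + 126)*77 = (379/4)*77 = 29183/4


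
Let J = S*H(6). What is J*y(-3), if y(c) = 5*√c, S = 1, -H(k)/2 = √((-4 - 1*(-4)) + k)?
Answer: -30*I*√2 ≈ -42.426*I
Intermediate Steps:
H(k) = -2*√k (H(k) = -2*√((-4 - 1*(-4)) + k) = -2*√((-4 + 4) + k) = -2*√(0 + k) = -2*√k)
J = -2*√6 (J = 1*(-2*√6) = -2*√6 ≈ -4.8990)
J*y(-3) = (-2*√6)*(5*√(-3)) = (-2*√6)*(5*(I*√3)) = (-2*√6)*(5*I*√3) = -30*I*√2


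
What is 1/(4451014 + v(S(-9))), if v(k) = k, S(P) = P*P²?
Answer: 1/4450285 ≈ 2.2470e-7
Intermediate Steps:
S(P) = P³
1/(4451014 + v(S(-9))) = 1/(4451014 + (-9)³) = 1/(4451014 - 729) = 1/4450285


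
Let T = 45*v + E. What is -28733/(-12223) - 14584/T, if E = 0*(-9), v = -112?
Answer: 40384319/7700490 ≈ 5.2444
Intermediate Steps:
E = 0
T = -5040 (T = 45*(-112) + 0 = -5040 + 0 = -5040)
-28733/(-12223) - 14584/T = -28733/(-12223) - 14584/(-5040) = -28733*(-1/12223) - 14584*(-1/5040) = 28733/12223 + 1823/630 = 40384319/7700490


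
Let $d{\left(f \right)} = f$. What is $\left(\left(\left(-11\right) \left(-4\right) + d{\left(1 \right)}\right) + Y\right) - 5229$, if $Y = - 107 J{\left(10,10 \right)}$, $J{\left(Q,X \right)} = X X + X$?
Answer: $-16954$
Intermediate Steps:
$J{\left(Q,X \right)} = X + X^{2}$ ($J{\left(Q,X \right)} = X^{2} + X = X + X^{2}$)
$Y = -11770$ ($Y = - 107 \cdot 10 \left(1 + 10\right) = - 107 \cdot 10 \cdot 11 = \left(-107\right) 110 = -11770$)
$\left(\left(\left(-11\right) \left(-4\right) + d{\left(1 \right)}\right) + Y\right) - 5229 = \left(\left(\left(-11\right) \left(-4\right) + 1\right) - 11770\right) - 5229 = \left(\left(44 + 1\right) - 11770\right) - 5229 = \left(45 - 11770\right) - 5229 = -11725 - 5229 = -16954$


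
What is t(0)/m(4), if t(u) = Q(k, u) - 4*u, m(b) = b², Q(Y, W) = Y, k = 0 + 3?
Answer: 3/16 ≈ 0.18750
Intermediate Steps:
k = 3
t(u) = 3 - 4*u
t(0)/m(4) = (3 - 4*0)/(4²) = (3 + 0)/16 = 3*(1/16) = 3/16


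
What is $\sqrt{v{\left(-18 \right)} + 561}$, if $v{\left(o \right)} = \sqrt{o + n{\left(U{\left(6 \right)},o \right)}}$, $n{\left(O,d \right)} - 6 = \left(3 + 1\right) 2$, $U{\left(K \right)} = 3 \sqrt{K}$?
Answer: $\sqrt{561 + 2 i} \approx 23.685 + 0.04222 i$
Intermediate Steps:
$n{\left(O,d \right)} = 14$ ($n{\left(O,d \right)} = 6 + \left(3 + 1\right) 2 = 6 + 4 \cdot 2 = 6 + 8 = 14$)
$v{\left(o \right)} = \sqrt{14 + o}$ ($v{\left(o \right)} = \sqrt{o + 14} = \sqrt{14 + o}$)
$\sqrt{v{\left(-18 \right)} + 561} = \sqrt{\sqrt{14 - 18} + 561} = \sqrt{\sqrt{-4} + 561} = \sqrt{2 i + 561} = \sqrt{561 + 2 i}$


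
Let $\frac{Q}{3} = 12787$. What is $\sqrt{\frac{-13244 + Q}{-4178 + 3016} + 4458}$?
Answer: $\frac{\sqrt{5990201798}}{1162} \approx 66.606$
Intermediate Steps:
$Q = 38361$ ($Q = 3 \cdot 12787 = 38361$)
$\sqrt{\frac{-13244 + Q}{-4178 + 3016} + 4458} = \sqrt{\frac{-13244 + 38361}{-4178 + 3016} + 4458} = \sqrt{\frac{25117}{-1162} + 4458} = \sqrt{25117 \left(- \frac{1}{1162}\right) + 4458} = \sqrt{- \frac{25117}{1162} + 4458} = \sqrt{\frac{5155079}{1162}} = \frac{\sqrt{5990201798}}{1162}$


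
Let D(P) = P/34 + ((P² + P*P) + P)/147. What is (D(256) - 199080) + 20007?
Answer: -148417345/833 ≈ -1.7817e+5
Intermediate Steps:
D(P) = 2*P²/147 + 181*P/4998 (D(P) = P*(1/34) + ((P² + P²) + P)*(1/147) = P/34 + (2*P² + P)*(1/147) = P/34 + (P + 2*P²)*(1/147) = P/34 + (P/147 + 2*P²/147) = 2*P²/147 + 181*P/4998)
(D(256) - 199080) + 20007 = ((1/4998)*256*(181 + 68*256) - 199080) + 20007 = ((1/4998)*256*(181 + 17408) - 199080) + 20007 = ((1/4998)*256*17589 - 199080) + 20007 = (750464/833 - 199080) + 20007 = -165083176/833 + 20007 = -148417345/833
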